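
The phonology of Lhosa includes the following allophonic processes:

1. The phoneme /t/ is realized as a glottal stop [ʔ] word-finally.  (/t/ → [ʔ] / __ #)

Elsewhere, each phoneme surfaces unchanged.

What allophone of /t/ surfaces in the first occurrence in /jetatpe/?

[t]

/t/ (between /e/ and /a/) fails the environment for rule 1, so it stays [t].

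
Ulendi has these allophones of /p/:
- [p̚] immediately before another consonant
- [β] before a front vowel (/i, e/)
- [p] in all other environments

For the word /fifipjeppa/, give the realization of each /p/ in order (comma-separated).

[p̚], [p̚], [p]

Occurrence 1 (position 5): immediately before another consonant → [p̚].
Occurrence 2 (position 8): immediately before another consonant → [p̚].
Occurrence 3 (position 9): no conditioning environment matches → elsewhere allophone [p].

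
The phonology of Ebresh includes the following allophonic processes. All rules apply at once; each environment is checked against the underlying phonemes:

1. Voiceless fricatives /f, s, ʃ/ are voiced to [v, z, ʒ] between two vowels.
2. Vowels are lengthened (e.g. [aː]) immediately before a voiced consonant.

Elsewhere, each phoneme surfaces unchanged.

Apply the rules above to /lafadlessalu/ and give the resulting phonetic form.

/l/ (word-initial): no rule targets it → [l].
/a/ (between /l/ and /f/): rule 2 targets it, but not before a voiced consonant → unchanged [a].
/f/ (between /a/ and /a/) occurs between two vowels → [v] by rule 1.
/a/ meets the environment for rule 2 (before a voiced consonant) → [aː].
/d/ (between /a/ and /l/): no rule targets it → [d].
/l/ (between /d/ and /e/) is unaffected → [l].
/e/ (between /l/ and /s/) is in the target of rule 2 but the environment (before a voiced consonant) is not met → [e].
/s/ — between /e/ and /s/; rule 1 does not apply here → [s].
/s/ (between /s/ and /a/) fails the environment for rule 1, so it stays [s].
/a/ (between /s/ and /l/) occurs before a voiced consonant → [aː] by rule 2.
/l/ stays [l].
/u/ (word-final): rule 2 targets it, but not before a voiced consonant → unchanged [u].

[lavaːdlessaːlu]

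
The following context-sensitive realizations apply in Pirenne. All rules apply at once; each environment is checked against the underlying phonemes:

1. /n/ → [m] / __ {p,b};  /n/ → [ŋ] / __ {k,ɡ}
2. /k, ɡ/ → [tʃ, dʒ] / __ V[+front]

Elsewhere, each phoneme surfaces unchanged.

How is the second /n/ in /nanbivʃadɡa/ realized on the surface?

[m]

/n/ — between /a/ and /b/, before a labial or velar stop — surfaces as [m] (rule 1).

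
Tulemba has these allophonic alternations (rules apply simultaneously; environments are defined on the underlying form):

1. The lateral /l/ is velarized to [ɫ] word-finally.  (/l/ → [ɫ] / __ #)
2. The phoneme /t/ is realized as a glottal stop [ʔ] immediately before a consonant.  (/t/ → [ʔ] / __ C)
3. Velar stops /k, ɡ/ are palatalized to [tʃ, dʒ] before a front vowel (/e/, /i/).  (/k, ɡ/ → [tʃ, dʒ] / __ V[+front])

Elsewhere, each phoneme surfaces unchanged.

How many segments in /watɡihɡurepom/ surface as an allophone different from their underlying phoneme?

2

Segments that undergo a rule: /t/ → [ʔ] (rule 2); /ɡ/ → [dʒ] (rule 3).
All other segments surface unchanged.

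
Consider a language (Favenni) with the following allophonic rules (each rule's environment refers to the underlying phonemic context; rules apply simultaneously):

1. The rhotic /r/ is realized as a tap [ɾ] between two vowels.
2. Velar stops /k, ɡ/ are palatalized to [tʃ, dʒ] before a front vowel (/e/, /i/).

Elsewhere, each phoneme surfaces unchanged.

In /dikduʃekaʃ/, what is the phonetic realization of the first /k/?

/k/ — between /i/ and /d/; rule 2 does not apply here → [k].

[k]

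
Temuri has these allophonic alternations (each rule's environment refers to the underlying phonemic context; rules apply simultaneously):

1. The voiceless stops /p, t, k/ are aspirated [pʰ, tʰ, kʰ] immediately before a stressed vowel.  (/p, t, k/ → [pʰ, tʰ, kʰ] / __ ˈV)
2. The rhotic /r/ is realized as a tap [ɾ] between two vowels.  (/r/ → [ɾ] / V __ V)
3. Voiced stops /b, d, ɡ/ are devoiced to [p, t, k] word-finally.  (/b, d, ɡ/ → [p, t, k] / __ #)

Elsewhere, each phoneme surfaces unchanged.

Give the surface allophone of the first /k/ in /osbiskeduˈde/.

/k/ (between /s/ and /e/) is in the target of rule 1 but the environment (immediately before a stressed vowel) is not met → [k].

[k]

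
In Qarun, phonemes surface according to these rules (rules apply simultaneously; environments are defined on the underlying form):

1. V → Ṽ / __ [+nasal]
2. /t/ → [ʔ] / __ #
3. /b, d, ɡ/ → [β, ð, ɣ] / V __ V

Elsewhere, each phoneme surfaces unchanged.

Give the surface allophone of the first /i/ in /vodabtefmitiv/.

/i/ (between /m/ and /t/) is in the target of rule 1 but the environment (before a nasal consonant) is not met → [i].

[i]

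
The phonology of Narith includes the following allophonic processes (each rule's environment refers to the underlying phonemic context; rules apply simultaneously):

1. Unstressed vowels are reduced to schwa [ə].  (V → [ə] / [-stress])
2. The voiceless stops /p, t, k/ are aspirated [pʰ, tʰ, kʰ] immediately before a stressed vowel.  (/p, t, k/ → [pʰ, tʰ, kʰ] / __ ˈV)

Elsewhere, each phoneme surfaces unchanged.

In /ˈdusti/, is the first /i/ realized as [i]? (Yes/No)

/i/ meets the environment for rule 1 (in an unstressed syllable) → [ə].
The actual realization is [ə], not [i].

No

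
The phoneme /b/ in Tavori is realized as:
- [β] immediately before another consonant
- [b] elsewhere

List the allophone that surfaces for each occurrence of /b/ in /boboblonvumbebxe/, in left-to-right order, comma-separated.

[b], [b], [β], [b], [β]

Occurrence 1 (position 1): no conditioning environment matches → elsewhere allophone [b].
Occurrence 2 (position 3): no conditioning environment matches → elsewhere allophone [b].
Occurrence 3 (position 5): immediately before another consonant → [β].
Occurrence 4 (position 12): no conditioning environment matches → elsewhere allophone [b].
Occurrence 5 (position 14): immediately before another consonant → [β].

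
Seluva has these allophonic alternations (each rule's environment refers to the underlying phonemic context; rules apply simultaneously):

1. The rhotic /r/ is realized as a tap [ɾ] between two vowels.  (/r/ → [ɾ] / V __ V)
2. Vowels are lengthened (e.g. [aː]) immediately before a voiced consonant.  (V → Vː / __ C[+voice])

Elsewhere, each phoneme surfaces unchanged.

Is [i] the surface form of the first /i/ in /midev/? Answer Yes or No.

No

/i/ meets the environment for rule 2 (before a voiced consonant) → [iː].
The actual realization is [iː], not [i].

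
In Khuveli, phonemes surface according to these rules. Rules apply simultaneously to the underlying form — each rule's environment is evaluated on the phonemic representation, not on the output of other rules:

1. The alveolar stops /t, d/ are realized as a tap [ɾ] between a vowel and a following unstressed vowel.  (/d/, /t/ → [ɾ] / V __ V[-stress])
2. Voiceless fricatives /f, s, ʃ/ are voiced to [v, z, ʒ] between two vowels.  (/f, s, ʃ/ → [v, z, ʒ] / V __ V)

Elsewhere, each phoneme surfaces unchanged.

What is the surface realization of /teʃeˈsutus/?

/t/ (word-initial): rule 1 targets it, but not between a vowel and a following unstressed vowel → unchanged [t].
/ʃ/ meets the environment for rule 2 (between two vowels) → [ʒ].
/s/ (between /e/ and /u/): between two vowels, so rule 2 applies → [z].
Rule 1 applies to /t/ (between /u/ and /u/: between a vowel and a following unstressed vowel) → [ɾ].
/s/ (word-final): rule 2 targets it, but not between two vowels → unchanged [s].

[teʒeˈzuɾus]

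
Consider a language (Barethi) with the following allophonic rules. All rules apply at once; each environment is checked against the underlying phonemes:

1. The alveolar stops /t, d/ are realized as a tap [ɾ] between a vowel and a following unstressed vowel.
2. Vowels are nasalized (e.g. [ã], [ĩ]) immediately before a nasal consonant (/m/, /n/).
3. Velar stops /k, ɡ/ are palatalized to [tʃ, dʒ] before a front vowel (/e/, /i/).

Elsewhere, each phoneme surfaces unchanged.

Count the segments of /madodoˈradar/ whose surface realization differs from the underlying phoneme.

3

Segments that undergo a rule: /d/ → [ɾ] (rule 1); /d/ → [ɾ] (rule 1); /d/ → [ɾ] (rule 1).
All other segments surface unchanged.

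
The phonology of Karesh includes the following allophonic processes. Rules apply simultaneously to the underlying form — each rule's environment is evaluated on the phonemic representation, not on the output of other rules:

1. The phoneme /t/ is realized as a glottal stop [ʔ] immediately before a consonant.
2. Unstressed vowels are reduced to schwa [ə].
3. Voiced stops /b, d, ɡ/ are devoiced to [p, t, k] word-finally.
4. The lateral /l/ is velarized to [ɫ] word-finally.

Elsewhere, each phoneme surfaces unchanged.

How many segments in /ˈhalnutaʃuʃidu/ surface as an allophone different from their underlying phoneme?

5

Segments that undergo a rule: /u/ → [ə] (rule 2); /a/ → [ə] (rule 2); /u/ → [ə] (rule 2); /i/ → [ə] (rule 2); /u/ → [ə] (rule 2).
All other segments surface unchanged.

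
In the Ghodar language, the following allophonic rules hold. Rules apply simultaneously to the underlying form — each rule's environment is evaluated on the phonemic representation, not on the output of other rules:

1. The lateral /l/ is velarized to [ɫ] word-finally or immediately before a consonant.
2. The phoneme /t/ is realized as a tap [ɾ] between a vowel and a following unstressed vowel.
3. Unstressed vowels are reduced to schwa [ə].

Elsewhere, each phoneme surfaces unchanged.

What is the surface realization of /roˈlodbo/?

/r/ (word-initial): no rule targets it → [r].
/o/ — between /r/ and /l/, in an unstressed syllable — surfaces as [ə] (rule 3).
/l/ — between /o/ and /o/; rule 1 does not apply here → [l].
/o/ (between /l/ and /d/) is in the target of rule 3 but the environment (in an unstressed syllable) is not met → [o].
/d/ (between /o/ and /b/): no rule targets it → [d].
/b/ — not in any rule's target class → [b].
/o/ meets the environment for rule 3 (in an unstressed syllable) → [ə].

[rəˈlodbə]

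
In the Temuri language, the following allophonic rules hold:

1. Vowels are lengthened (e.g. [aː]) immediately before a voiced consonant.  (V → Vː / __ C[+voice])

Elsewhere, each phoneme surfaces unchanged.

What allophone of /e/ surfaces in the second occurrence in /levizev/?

[eː]

/e/ — between /z/ and /v/, before a voiced consonant — surfaces as [eː] (rule 1).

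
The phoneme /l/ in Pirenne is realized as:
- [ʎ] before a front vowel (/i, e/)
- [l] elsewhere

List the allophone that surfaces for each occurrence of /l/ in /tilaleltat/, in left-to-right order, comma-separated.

[l], [ʎ], [l]

Occurrence 1 (position 3): no conditioning environment matches → elsewhere allophone [l].
Occurrence 2 (position 5): before a front vowel (/i, e/) → [ʎ].
Occurrence 3 (position 7): no conditioning environment matches → elsewhere allophone [l].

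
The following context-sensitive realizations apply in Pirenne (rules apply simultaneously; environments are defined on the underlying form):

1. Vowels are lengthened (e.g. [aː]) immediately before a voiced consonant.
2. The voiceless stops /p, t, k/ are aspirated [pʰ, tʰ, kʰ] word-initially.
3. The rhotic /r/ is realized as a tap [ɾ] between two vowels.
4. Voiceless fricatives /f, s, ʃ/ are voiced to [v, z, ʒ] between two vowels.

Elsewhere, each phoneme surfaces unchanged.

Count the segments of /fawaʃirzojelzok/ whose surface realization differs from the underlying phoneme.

5

Segments that undergo a rule: /a/ → [aː] (rule 1); /ʃ/ → [ʒ] (rule 4); /i/ → [iː] (rule 1); /o/ → [oː] (rule 1); /e/ → [eː] (rule 1).
All other segments surface unchanged.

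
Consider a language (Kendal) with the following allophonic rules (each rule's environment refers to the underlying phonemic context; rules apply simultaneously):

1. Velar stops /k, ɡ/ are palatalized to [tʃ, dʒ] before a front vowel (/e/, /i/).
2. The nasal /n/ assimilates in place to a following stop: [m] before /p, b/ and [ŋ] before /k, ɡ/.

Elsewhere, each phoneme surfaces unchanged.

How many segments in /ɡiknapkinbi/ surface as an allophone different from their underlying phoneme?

Segments that undergo a rule: /ɡ/ → [dʒ] (rule 1); /k/ → [tʃ] (rule 1); /n/ → [m] (rule 2).
All other segments surface unchanged.

3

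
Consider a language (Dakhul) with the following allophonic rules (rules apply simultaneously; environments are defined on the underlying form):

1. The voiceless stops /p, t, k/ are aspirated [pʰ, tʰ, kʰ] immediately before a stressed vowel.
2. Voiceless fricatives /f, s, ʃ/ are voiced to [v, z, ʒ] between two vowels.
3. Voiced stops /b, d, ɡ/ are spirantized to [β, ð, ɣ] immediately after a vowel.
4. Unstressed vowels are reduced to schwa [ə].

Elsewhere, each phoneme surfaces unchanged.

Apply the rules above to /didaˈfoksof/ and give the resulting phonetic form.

[dəðəˈvoksəf]

/d/ (word-initial) fails the environment for rule 3, so it stays [d].
/i/ meets the environment for rule 4 (in an unstressed syllable) → [ə].
/d/ — between /i/ and /a/, immediately after a vowel — surfaces as [ð] (rule 3).
/a/ (between /d/ and /f/): in an unstressed syllable, so rule 4 applies → [ə].
Rule 2 applies to /f/ (between /a/ and /o/: between two vowels) → [v].
/o/ (between /f/ and /k/) fails the environment for rule 4, so it stays [o].
/k/ (between /o/ and /s/) fails the environment for rule 1, so it stays [k].
/s/ (between /k/ and /o/) is in the target of rule 2 but the environment (between two vowels) is not met → [s].
/o/ (between /s/ and /f/): in an unstressed syllable, so rule 4 applies → [ə].
/f/ (word-final): rule 2 targets it, but not between two vowels → unchanged [f].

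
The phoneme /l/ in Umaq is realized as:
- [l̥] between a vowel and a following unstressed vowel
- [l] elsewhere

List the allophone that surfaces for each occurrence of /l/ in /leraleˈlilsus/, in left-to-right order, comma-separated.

[l], [l̥], [l], [l]

Occurrence 1 (position 1): no conditioning environment matches → elsewhere allophone [l].
Occurrence 2 (position 5): between a vowel and a following unstressed vowel → [l̥].
Occurrence 3 (position 7): no conditioning environment matches → elsewhere allophone [l].
Occurrence 4 (position 9): no conditioning environment matches → elsewhere allophone [l].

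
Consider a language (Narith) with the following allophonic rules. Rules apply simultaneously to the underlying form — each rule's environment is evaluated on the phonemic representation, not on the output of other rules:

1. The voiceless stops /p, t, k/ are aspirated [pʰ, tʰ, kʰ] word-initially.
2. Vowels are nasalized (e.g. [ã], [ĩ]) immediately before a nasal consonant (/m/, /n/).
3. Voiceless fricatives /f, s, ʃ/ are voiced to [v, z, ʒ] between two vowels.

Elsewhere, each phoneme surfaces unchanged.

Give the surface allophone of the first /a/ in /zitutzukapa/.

[a]

/a/ (between /k/ and /p/) fails the environment for rule 2, so it stays [a].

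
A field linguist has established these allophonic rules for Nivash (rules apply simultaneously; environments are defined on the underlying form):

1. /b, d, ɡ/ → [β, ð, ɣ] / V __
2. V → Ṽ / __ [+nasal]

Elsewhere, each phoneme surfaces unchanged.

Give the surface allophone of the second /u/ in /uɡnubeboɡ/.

/u/ — between /n/ and /b/; rule 2 does not apply here → [u].

[u]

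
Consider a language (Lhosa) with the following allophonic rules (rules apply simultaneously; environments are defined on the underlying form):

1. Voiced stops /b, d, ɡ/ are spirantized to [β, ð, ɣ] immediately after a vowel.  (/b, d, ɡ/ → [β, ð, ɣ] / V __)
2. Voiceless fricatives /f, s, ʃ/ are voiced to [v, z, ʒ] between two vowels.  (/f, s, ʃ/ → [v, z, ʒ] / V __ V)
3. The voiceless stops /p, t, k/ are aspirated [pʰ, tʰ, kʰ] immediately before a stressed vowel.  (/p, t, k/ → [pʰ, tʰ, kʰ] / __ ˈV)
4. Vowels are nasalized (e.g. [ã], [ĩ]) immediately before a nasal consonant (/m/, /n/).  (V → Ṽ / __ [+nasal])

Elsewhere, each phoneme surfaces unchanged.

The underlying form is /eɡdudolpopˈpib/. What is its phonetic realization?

/e/ (word-initial) fails the environment for rule 4, so it stays [e].
/ɡ/ — between /e/ and /d/, immediately after a vowel — surfaces as [ɣ] (rule 1).
/d/ — between /ɡ/ and /u/; rule 1 does not apply here → [d].
/u/ (between /d/ and /d/) fails the environment for rule 4, so it stays [u].
/d/ meets the environment for rule 1 (immediately after a vowel) → [ð].
/o/ (between /d/ and /l/) is in the target of rule 4 but the environment (before a nasal consonant) is not met → [o].
/p/ (between /l/ and /o/): rule 3 targets it, but not immediately before a stressed vowel → unchanged [p].
/o/ (between /p/ and /p/) is in the target of rule 4 but the environment (before a nasal consonant) is not met → [o].
/p/ (between /o/ and /p/): rule 3 targets it, but not immediately before a stressed vowel → unchanged [p].
Rule 3 applies to /p/ (between /p/ and /i/: immediately before a stressed vowel) → [pʰ].
/i/ (between /p/ and /b/) fails the environment for rule 4, so it stays [i].
/b/ (word-final) occurs immediately after a vowel → [β] by rule 1.

[eɣduðolpopˈpʰiβ]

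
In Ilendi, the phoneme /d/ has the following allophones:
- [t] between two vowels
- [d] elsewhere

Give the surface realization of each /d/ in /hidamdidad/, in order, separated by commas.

[t], [d], [t], [d]

Occurrence 1 (position 3): between two vowels → [t].
Occurrence 2 (position 6): no conditioning environment matches → elsewhere allophone [d].
Occurrence 3 (position 8): between two vowels → [t].
Occurrence 4 (position 10): no conditioning environment matches → elsewhere allophone [d].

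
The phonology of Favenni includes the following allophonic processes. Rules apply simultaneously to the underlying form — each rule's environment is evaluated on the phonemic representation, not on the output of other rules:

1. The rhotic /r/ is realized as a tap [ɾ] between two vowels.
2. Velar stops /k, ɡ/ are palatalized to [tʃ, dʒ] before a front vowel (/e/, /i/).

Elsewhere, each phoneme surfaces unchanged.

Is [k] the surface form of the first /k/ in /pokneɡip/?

/k/ (between /o/ and /n/): rule 2 targets it, but not before a front vowel → unchanged [k].
The actual realization is [k], which matches [k].

Yes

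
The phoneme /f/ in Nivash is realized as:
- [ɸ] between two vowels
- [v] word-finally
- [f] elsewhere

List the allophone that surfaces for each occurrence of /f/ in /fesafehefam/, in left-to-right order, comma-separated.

Occurrence 1 (position 1): no conditioning environment matches → elsewhere allophone [f].
Occurrence 2 (position 5): between two vowels → [ɸ].
Occurrence 3 (position 9): between two vowels → [ɸ].

[f], [ɸ], [ɸ]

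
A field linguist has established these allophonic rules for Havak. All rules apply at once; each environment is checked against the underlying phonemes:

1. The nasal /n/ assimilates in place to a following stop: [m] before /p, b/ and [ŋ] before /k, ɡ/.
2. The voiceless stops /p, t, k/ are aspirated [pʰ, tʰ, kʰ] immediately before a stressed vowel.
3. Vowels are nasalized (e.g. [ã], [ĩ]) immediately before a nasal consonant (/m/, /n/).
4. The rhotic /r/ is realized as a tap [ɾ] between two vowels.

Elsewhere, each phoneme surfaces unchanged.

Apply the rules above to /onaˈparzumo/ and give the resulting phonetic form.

[õnaˈpʰarzũmo]

Rule 3 applies to /o/ (word-initial: before a nasal consonant) → [õ].
/n/ — between /o/ and /a/; rule 1 does not apply here → [n].
/a/ — between /n/ and /p/; rule 3 does not apply here → [a].
/p/ — between /a/ and /a/, immediately before a stressed vowel — surfaces as [pʰ] (rule 2).
/a/ — between /p/ and /r/; rule 3 does not apply here → [a].
/r/ (between /a/ and /z/): rule 4 targets it, but not between two vowels → unchanged [r].
/z/ (between /r/ and /u/) is unaffected → [z].
/u/ (between /z/ and /m/): before a nasal consonant, so rule 3 applies → [ũ].
/m/ (between /u/ and /o/) is unaffected → [m].
/o/ — word-final; rule 3 does not apply here → [o].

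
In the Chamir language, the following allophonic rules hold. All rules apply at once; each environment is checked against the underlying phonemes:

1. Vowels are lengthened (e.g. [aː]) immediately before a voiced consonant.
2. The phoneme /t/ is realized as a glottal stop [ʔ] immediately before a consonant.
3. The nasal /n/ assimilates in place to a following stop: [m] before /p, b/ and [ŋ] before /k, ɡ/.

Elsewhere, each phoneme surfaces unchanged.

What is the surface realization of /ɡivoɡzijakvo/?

[ɡiːvoːɡziːjakvo]

/i/ meets the environment for rule 1 (before a voiced consonant) → [iː].
/o/ (between /v/ and /ɡ/): before a voiced consonant, so rule 1 applies → [oː].
/i/ meets the environment for rule 1 (before a voiced consonant) → [iː].
/a/ (between /j/ and /k/): rule 1 targets it, but not before a voiced consonant → unchanged [a].
/o/ (word-final) fails the environment for rule 1, so it stays [o].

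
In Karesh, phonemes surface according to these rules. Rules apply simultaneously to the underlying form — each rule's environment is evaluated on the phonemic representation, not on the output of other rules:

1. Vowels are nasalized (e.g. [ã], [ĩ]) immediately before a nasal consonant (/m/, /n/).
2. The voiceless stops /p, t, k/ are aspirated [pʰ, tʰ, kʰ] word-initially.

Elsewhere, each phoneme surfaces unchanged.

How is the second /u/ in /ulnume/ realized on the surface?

Rule 1 applies to /u/ (between /n/ and /m/: before a nasal consonant) → [ũ].

[ũ]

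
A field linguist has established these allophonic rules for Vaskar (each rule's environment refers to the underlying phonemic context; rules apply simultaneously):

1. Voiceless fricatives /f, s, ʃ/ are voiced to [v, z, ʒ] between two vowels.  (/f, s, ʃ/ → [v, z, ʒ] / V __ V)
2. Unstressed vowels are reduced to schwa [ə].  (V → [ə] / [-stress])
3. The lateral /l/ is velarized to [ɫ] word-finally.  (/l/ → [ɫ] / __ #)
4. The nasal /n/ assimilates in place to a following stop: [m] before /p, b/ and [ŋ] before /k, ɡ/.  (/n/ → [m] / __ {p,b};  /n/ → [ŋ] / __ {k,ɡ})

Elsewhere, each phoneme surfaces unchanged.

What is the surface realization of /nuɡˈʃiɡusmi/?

/n/ (word-initial): rule 4 targets it, but not before a labial or velar stop → unchanged [n].
/u/ — between /n/ and /ɡ/, in an unstressed syllable — surfaces as [ə] (rule 2).
/ɡ/ (between /u/ and /ʃ/): no rule targets it → [ɡ].
/ʃ/ — between /ɡ/ and /i/; rule 1 does not apply here → [ʃ].
/i/ — between /ʃ/ and /ɡ/; rule 2 does not apply here → [i].
/ɡ/ (between /i/ and /u/): no rule targets it → [ɡ].
/u/ meets the environment for rule 2 (in an unstressed syllable) → [ə].
/s/ (between /u/ and /m/) is in the target of rule 1 but the environment (between two vowels) is not met → [s].
/m/ stays [m].
/i/ (word-final): in an unstressed syllable, so rule 2 applies → [ə].

[nəɡˈʃiɡəsmə]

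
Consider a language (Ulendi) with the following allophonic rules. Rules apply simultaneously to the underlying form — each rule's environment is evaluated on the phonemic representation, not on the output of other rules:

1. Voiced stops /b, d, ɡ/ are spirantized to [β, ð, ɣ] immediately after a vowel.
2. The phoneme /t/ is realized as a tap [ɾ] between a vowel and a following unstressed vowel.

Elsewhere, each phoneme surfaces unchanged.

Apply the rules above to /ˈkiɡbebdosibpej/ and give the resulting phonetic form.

[ˈkiɣbeβdosiβpej]

/k/ (word-initial): no rule targets it → [k].
/i/ (between /k/ and /ɡ/): no rule targets it → [i].
Rule 1 applies to /ɡ/ (between /i/ and /b/: immediately after a vowel) → [ɣ].
/b/ (between /ɡ/ and /e/) is in the target of rule 1 but the environment (immediately after a vowel) is not met → [b].
/e/ — not in any rule's target class → [e].
Rule 1 applies to /b/ (between /e/ and /d/: immediately after a vowel) → [β].
/d/ (between /b/ and /o/): rule 1 targets it, but not immediately after a vowel → unchanged [d].
/o/ (between /d/ and /s/) is unaffected → [o].
/s/ stays [s].
/i/ (between /s/ and /b/) is unaffected → [i].
/b/ (between /i/ and /p/) occurs immediately after a vowel → [β] by rule 1.
/p/ — not in any rule's target class → [p].
/e/ (between /p/ and /j/): no rule targets it → [e].
/j/ stays [j].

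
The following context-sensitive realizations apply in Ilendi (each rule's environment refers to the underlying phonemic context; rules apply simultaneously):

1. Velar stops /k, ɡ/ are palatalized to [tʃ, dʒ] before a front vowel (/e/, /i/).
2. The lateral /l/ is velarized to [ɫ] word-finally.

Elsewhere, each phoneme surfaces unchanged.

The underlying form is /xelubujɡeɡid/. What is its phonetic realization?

[xelubujdʒedʒid]

/l/ (between /e/ and /u/): rule 2 targets it, but not word-finally → unchanged [l].
/ɡ/ (between /j/ and /e/): before a front vowel, so rule 1 applies → [dʒ].
/ɡ/ meets the environment for rule 1 (before a front vowel) → [dʒ].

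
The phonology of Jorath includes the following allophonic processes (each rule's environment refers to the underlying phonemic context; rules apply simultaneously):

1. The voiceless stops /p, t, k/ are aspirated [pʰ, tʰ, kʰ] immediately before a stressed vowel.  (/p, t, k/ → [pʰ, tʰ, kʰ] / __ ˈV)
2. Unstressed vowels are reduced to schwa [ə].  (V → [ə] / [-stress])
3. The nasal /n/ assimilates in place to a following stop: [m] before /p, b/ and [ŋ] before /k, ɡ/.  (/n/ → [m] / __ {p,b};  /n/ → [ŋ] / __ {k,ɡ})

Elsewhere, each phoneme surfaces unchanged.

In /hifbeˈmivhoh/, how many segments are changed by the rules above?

3

Segments that undergo a rule: /i/ → [ə] (rule 2); /e/ → [ə] (rule 2); /o/ → [ə] (rule 2).
All other segments surface unchanged.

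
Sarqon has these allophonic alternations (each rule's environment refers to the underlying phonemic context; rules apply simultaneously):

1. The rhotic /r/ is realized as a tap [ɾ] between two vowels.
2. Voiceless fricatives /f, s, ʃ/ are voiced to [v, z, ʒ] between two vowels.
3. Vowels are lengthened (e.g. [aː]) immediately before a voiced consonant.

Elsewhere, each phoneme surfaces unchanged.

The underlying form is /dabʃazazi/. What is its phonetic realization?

[daːbʃaːzaːzi]

/d/ stays [d].
/a/ (between /d/ and /b/) occurs before a voiced consonant → [aː] by rule 3.
/b/ (between /a/ and /ʃ/) is unaffected → [b].
/ʃ/ (between /b/ and /a/): rule 2 targets it, but not between two vowels → unchanged [ʃ].
/a/ (between /ʃ/ and /z/): before a voiced consonant, so rule 3 applies → [aː].
/z/ — not in any rule's target class → [z].
/a/ (between /z/ and /z/) occurs before a voiced consonant → [aː] by rule 3.
/z/ — not in any rule's target class → [z].
/i/ (word-final) fails the environment for rule 3, so it stays [i].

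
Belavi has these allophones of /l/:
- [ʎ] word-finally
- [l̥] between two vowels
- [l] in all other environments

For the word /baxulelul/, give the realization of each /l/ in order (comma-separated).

[l̥], [l̥], [ʎ]

Occurrence 1 (position 5): between two vowels → [l̥].
Occurrence 2 (position 7): between two vowels → [l̥].
Occurrence 3 (position 9): word-finally → [ʎ].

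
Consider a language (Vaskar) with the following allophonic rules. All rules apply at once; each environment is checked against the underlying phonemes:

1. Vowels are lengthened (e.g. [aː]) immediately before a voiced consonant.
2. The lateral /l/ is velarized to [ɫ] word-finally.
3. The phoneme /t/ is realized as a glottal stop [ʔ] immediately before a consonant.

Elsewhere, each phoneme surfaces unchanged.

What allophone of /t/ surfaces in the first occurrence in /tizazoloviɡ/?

/t/ (word-initial): rule 3 targets it, but not immediately before a consonant → unchanged [t].

[t]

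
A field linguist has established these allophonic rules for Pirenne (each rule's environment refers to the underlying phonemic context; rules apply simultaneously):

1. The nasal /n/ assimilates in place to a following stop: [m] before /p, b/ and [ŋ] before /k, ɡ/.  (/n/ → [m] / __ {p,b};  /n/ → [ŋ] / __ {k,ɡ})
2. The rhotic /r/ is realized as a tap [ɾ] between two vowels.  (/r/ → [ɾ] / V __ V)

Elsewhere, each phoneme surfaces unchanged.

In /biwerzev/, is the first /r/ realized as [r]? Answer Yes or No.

/r/ (between /e/ and /z/) is in the target of rule 2 but the environment (between two vowels) is not met → [r].
The actual realization is [r], which matches [r].

Yes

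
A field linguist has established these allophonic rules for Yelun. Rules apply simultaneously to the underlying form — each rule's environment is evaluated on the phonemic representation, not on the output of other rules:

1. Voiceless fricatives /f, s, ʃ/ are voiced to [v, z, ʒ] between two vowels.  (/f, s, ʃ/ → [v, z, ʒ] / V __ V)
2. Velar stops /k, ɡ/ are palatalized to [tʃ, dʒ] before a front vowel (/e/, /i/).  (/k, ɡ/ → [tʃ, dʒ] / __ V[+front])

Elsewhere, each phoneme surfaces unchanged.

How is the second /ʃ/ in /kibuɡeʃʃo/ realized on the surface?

[ʃ]

/ʃ/ (between /ʃ/ and /o/): rule 1 targets it, but not between two vowels → unchanged [ʃ].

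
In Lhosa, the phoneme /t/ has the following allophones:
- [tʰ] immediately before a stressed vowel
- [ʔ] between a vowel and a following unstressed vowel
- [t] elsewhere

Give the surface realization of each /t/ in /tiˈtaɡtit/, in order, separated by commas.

Occurrence 1 (position 1): no conditioning environment matches → elsewhere allophone [t].
Occurrence 2 (position 3): immediately before a stressed vowel → [tʰ].
Occurrence 3 (position 6): no conditioning environment matches → elsewhere allophone [t].
Occurrence 4 (position 8): no conditioning environment matches → elsewhere allophone [t].

[t], [tʰ], [t], [t]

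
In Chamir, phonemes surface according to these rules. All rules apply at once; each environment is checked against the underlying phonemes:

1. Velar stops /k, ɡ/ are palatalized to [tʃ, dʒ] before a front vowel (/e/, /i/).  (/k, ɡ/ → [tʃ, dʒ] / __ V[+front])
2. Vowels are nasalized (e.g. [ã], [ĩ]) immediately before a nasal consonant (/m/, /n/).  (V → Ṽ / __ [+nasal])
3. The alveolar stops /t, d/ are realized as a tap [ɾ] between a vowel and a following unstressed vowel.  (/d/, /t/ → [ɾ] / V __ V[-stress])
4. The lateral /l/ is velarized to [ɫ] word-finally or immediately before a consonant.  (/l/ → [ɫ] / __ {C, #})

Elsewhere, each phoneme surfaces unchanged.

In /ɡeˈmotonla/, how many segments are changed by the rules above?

4

Segments that undergo a rule: /ɡ/ → [dʒ] (rule 1); /e/ → [ẽ] (rule 2); /t/ → [ɾ] (rule 3); /o/ → [õ] (rule 2).
All other segments surface unchanged.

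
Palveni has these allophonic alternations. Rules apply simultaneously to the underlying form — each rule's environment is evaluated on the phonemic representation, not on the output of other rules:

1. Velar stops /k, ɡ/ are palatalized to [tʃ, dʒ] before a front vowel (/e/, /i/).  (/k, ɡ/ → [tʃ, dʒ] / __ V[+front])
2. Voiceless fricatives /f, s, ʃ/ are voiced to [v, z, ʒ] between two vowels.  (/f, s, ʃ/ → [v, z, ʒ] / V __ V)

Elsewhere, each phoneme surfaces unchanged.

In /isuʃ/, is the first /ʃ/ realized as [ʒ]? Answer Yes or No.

/ʃ/ (word-final) fails the environment for rule 2, so it stays [ʃ].
The actual realization is [ʃ], not [ʒ].

No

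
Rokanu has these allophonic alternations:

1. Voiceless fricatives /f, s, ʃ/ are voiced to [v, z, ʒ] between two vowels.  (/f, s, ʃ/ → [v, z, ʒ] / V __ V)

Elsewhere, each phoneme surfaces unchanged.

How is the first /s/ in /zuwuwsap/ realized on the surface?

/s/ (between /w/ and /a/) fails the environment for rule 1, so it stays [s].

[s]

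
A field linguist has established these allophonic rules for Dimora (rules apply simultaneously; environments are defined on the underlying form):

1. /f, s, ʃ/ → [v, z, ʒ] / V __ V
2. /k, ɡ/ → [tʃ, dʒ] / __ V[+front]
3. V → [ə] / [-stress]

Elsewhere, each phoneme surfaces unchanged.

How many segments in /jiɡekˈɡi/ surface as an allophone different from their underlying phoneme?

Segments that undergo a rule: /i/ → [ə] (rule 3); /ɡ/ → [dʒ] (rule 2); /e/ → [ə] (rule 3); /ɡ/ → [dʒ] (rule 2).
All other segments surface unchanged.

4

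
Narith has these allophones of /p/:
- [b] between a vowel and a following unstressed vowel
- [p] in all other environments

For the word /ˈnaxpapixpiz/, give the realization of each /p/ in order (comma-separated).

Occurrence 1 (position 4): no conditioning environment matches → elsewhere allophone [p].
Occurrence 2 (position 6): between a vowel and a following unstressed vowel → [b].
Occurrence 3 (position 9): no conditioning environment matches → elsewhere allophone [p].

[p], [b], [p]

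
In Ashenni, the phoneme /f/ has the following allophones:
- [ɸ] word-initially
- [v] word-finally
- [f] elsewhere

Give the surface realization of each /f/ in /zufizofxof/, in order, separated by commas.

[f], [f], [v]

Occurrence 1 (position 3): no conditioning environment matches → elsewhere allophone [f].
Occurrence 2 (position 7): no conditioning environment matches → elsewhere allophone [f].
Occurrence 3 (position 10): word-finally → [v].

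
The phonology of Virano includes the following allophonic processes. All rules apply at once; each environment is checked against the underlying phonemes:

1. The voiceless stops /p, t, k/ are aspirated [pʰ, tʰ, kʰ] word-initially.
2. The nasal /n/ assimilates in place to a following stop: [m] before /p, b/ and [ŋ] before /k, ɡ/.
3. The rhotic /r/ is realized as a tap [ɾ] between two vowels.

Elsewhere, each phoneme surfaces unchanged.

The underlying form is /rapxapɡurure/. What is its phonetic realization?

/r/ — word-initial; rule 3 does not apply here → [r].
/p/ (between /a/ and /x/) is in the target of rule 1 but the environment (word-initially) is not met → [p].
/p/ (between /a/ and /ɡ/) is in the target of rule 1 but the environment (word-initially) is not met → [p].
/r/ (between /u/ and /u/): between two vowels, so rule 3 applies → [ɾ].
Rule 3 applies to /r/ (between /u/ and /e/: between two vowels) → [ɾ].

[rapxapɡuɾuɾe]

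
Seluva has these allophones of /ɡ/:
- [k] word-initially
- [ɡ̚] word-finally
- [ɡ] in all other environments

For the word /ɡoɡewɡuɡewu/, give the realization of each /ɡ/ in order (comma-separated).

Occurrence 1 (position 1): word-initially → [k].
Occurrence 2 (position 3): no conditioning environment matches → elsewhere allophone [ɡ].
Occurrence 3 (position 6): no conditioning environment matches → elsewhere allophone [ɡ].
Occurrence 4 (position 8): no conditioning environment matches → elsewhere allophone [ɡ].

[k], [ɡ], [ɡ], [ɡ]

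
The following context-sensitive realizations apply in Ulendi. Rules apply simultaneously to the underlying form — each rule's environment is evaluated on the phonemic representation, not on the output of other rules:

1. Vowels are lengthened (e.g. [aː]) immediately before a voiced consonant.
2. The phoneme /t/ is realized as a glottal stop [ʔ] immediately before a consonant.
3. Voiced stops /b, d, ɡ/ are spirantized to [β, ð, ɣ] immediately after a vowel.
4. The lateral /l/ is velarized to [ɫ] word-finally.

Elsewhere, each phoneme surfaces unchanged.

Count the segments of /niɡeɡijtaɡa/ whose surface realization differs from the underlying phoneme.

7

Segments that undergo a rule: /i/ → [iː] (rule 1); /ɡ/ → [ɣ] (rule 3); /e/ → [eː] (rule 1); /ɡ/ → [ɣ] (rule 3); /i/ → [iː] (rule 1); /a/ → [aː] (rule 1); /ɡ/ → [ɣ] (rule 3).
All other segments surface unchanged.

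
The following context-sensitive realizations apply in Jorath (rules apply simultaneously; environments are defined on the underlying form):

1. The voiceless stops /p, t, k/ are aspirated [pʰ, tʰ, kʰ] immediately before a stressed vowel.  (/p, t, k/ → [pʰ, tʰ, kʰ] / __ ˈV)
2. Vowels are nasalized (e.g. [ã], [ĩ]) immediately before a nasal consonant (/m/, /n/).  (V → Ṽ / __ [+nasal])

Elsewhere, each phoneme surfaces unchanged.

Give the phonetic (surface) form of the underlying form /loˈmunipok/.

/l/ (word-initial): no rule targets it → [l].
Rule 2 applies to /o/ (between /l/ and /m/: before a nasal consonant) → [õ].
/m/ (between /o/ and /u/): no rule targets it → [m].
/u/ (between /m/ and /n/) occurs before a nasal consonant → [ũ] by rule 2.
/n/ (between /u/ and /i/) is unaffected → [n].
/i/ (between /n/ and /p/) is in the target of rule 2 but the environment (before a nasal consonant) is not met → [i].
/p/ — between /i/ and /o/; rule 1 does not apply here → [p].
/o/ (between /p/ and /k/) fails the environment for rule 2, so it stays [o].
/k/ (word-final): rule 1 targets it, but not immediately before a stressed vowel → unchanged [k].

[lõˈmũnipok]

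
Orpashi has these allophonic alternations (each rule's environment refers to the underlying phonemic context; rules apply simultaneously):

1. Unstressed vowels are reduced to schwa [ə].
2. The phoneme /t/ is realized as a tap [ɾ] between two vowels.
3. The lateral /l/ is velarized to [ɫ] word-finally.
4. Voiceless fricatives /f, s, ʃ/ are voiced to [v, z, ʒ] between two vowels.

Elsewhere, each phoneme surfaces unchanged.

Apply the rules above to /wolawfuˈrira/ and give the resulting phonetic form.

/w/ (word-initial) is unaffected → [w].
Rule 1 applies to /o/ (between /w/ and /l/: in an unstressed syllable) → [ə].
/l/ (between /o/ and /a/) fails the environment for rule 3, so it stays [l].
/a/ (between /l/ and /w/): in an unstressed syllable, so rule 1 applies → [ə].
/w/ — not in any rule's target class → [w].
/f/ (between /w/ and /u/): rule 4 targets it, but not between two vowels → unchanged [f].
/u/ meets the environment for rule 1 (in an unstressed syllable) → [ə].
/r/ (between /u/ and /i/): no rule targets it → [r].
/i/ — between /r/ and /r/; rule 1 does not apply here → [i].
/r/ — not in any rule's target class → [r].
Rule 1 applies to /a/ (word-final: in an unstressed syllable) → [ə].

[wələwfəˈrirə]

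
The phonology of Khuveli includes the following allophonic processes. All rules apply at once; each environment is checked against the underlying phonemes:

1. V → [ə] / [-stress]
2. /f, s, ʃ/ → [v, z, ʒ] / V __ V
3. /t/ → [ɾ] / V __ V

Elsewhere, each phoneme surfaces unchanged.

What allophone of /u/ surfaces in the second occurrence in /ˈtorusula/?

/u/ meets the environment for rule 1 (in an unstressed syllable) → [ə].

[ə]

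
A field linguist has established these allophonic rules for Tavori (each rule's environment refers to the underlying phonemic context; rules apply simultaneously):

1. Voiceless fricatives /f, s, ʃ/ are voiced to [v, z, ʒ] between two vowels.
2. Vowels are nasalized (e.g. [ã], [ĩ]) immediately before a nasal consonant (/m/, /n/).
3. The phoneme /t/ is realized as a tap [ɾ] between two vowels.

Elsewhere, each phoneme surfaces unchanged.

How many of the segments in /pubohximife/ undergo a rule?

2

Segments that undergo a rule: /i/ → [ĩ] (rule 2); /f/ → [v] (rule 1).
All other segments surface unchanged.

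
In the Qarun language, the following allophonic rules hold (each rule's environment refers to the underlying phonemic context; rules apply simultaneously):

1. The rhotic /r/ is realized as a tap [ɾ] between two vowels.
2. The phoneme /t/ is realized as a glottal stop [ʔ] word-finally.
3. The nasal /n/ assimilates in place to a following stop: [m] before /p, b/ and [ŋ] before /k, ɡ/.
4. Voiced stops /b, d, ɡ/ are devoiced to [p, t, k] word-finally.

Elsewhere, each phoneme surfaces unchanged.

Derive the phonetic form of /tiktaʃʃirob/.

/t/ (word-initial) is in the target of rule 2 but the environment (word-finally) is not met → [t].
/i/ (between /t/ and /k/) is unaffected → [i].
/k/ (between /i/ and /t/) is unaffected → [k].
/t/ — between /k/ and /a/; rule 2 does not apply here → [t].
/a/ (between /t/ and /ʃ/): no rule targets it → [a].
/ʃ/ stays [ʃ].
/ʃ/ (between /ʃ/ and /i/) is unaffected → [ʃ].
/i/ — not in any rule's target class → [i].
/r/ meets the environment for rule 1 (between two vowels) → [ɾ].
/o/ — not in any rule's target class → [o].
/b/ meets the environment for rule 4 (word-finally) → [p].

[tiktaʃʃiɾop]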